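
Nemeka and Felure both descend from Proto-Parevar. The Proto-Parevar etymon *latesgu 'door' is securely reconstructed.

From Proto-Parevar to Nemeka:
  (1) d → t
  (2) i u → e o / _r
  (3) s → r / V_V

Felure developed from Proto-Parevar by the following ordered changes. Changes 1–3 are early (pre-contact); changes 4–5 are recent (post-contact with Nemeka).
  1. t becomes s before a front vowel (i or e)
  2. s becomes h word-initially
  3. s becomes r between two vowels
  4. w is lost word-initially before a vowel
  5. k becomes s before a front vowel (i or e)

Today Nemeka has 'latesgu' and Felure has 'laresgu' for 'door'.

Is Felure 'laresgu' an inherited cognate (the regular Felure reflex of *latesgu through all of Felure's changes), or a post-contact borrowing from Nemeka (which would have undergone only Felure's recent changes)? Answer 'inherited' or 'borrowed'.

inherited

If inherited, *latesgu would pass through all of Felure's changes:
Felure: start from *latesgu.
  rule 1 (palatalisation): latesgu → lasesgu
  rule 2: no change — lasesgu
  rule 3 (rhotacism): lasesgu → laresgu
  rule 4: no change — laresgu
  rule 5: no change — laresgu
  ⇒ Felure laresgu
If borrowed from Nemeka 'latesgu' after the early changes, it would undergo only the recent ones:
  rule 4 (glide loss): no change (latesgu)
  rule 5 (palatalisation): no change (latesgu)
  ⇒ as a loan: latesgu
Felure 'laresgu' matches the inherited outcome exactly, so it is an inherited cognate, not a loan.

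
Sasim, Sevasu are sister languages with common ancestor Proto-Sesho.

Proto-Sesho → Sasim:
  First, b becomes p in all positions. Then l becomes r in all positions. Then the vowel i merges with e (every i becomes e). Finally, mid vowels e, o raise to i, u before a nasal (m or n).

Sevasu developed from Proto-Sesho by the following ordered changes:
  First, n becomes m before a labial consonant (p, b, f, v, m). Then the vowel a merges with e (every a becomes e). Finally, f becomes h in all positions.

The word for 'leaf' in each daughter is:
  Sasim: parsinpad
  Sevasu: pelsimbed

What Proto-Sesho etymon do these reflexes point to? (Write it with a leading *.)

Position 7: Sasim has p, Sevasu has b. Sevasu preserves b here (none of its changes turn any other segment into b), so the proto-segment is *b.
Position 8: Sasim has a, Sevasu has e. Sasim preserves a here (none of its changes turn any other segment into a), so the proto-segment is *a.
Position 3: Sasim has r, Sevasu has l. Sevasu preserves l here (none of its changes turn any other segment into l), so the proto-segment is *l.
Verify the candidate proto-form against each daughter:
Sasim: *palsinbad
  palsinbad → palsinpad   [unconditioned shift]
  palsinpad → parsinpad   [unconditioned shift]
  parsinpad → parsenpad   [vowel merger]
  parsenpad → parsinpad   [pre-nasal raising]
  giving Sasim parsinpad.
Sevasu: start from *palsinbad.
  rule 1 (nasal place assimilation): palsinbad → palsimbad
  rule 2 (vowel merger): palsimbad → pelsimbed
  rule 3: no change — pelsimbed
  ⇒ Sevasu pelsimbed
*palsinbad is the unique common source.

*palsinbad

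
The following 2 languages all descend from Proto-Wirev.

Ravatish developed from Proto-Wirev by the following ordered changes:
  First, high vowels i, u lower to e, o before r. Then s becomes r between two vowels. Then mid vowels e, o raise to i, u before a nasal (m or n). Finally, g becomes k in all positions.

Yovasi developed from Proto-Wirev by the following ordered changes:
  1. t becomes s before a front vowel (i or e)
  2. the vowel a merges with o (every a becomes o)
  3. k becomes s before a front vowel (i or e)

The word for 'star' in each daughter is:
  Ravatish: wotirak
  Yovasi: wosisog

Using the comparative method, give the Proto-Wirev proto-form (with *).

Position 7: Ravatish has k, Yovasi has g. Yovasi preserves g here (none of its changes turn any other segment into g), so the proto-segment is *g.
Position 3: Ravatish has t, Yovasi has s. Ravatish preserves t here (none of its changes turn any other segment into t), so the proto-segment is *t.
Position 5: Ravatish has r, Yovasi has s. Taking the neighbouring segments as reconstructed: Ravatish r can only go back to *s; Yovasi s can only go back to *s — the one source consistent with every daughter is *s.
This points to *wotisag. Verify forward in each daughter:
Ravatish: start from *wotisag.
  rule 1: no change — wotisag
  rule 2 (rhotacism): wotisag → wotirag
  rule 3: no change — wotirag
  rule 4 (unconditioned shift): wotirag → wotirak
  ⇒ Ravatish wotirak
Yovasi: *wotisag > wosisag > wosisog  (by palatalisation, vowel merger)
Only *wotisag yields all of Ravatish wotirak, Yovasi wosisog.

*wotisag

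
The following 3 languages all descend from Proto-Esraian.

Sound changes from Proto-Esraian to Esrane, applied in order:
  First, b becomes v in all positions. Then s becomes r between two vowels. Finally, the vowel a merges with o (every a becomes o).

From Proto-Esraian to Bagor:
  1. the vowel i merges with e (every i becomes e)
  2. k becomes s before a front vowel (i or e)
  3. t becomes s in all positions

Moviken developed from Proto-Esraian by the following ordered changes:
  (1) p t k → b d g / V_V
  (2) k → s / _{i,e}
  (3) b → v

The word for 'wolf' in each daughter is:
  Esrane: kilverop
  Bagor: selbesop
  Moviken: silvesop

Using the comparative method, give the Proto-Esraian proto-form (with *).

*kilbesop

Position 4: Esrane has v, Bagor has b, Moviken has v. Bagor preserves b here (none of its changes turn any other segment into b), so the proto-segment is *b.
Position 6: Esrane has r, Bagor has s, Moviken has s. Taking the neighbouring segments as reconstructed: Esrane r could go back to *s or *r; Bagor s could go back to *t or *s; Moviken s can only go back to *s — the one source consistent with every daughter is *s.
Verify the candidate proto-form against each daughter:
Esrane: *kilbesop
  kilbesop → kilvesop   [unconditioned shift]
  kilvesop → kilverop   [rhotacism]
  kilverop (rule 3 does not apply)
  giving Esrane kilverop.
Bagor: start from *kilbesop.
  rule 1 (vowel merger): kilbesop → kelbesop
  rule 2 (palatalisation): kelbesop → selbesop
  rule 3: no change — selbesop
  ⇒ Bagor selbesop
Moviken: *kilbesop
  kilbesop (rule 1 does not apply)
  kilbesop → silbesop   [palatalisation]
  silbesop → silvesop   [unconditioned shift]
  giving Moviken silvesop.
Only *kilbesop yields all of Esrane kilverop, Bagor selbesop, Moviken silvesop.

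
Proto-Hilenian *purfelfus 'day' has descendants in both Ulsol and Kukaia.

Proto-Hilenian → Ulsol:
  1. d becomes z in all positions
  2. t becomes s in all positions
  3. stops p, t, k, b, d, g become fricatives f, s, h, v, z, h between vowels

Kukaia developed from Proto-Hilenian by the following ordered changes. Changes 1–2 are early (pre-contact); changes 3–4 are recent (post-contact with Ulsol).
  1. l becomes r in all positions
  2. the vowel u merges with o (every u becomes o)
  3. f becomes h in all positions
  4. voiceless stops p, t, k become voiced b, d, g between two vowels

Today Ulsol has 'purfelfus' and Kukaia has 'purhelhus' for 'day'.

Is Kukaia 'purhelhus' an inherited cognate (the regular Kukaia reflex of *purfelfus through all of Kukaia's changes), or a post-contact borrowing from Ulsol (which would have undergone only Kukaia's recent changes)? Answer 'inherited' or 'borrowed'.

borrowed

If inherited, *purfelfus would pass through all of Kukaia's changes:
Kukaia: *purfelfus > purferfus > porferfos > porherhos  (by unconditioned shift, vowel merger, unconditioned shift)
If borrowed from Ulsol 'purfelfus' after the early changes, it would undergo only the recent ones:
  rule 3 (unconditioned shift): purfelfus → purhelhus
  rule 4 (intervocalic voicing): no change (purhelhus)
  ⇒ as a loan: purhelhus
Kukaia 'purhelhus' matches the loan outcome 'purhelhus', not the inherited 'porherhos' — it skipped the early Kukaia changes, so it was borrowed from Ulsol.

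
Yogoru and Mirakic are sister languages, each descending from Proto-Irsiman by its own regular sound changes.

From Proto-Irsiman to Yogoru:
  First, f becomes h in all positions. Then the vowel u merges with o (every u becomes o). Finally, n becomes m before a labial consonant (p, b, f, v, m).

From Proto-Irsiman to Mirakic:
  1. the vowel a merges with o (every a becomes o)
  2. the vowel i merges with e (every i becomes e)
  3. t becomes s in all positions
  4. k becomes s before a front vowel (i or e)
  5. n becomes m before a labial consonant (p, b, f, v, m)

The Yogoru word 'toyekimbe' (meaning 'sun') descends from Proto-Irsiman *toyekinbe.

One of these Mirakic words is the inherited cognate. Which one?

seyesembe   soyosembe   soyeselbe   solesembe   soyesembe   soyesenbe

soyesembe

Mirakic: *toyekinbe > toyekenbe > soyekenbe > soyesenbe > soyesembe  (by vowel merger, unconditioned shift, palatalisation, nasal place assimilation)
Only 'soyesembe' matches the regular Mirakic development of *toyekinbe.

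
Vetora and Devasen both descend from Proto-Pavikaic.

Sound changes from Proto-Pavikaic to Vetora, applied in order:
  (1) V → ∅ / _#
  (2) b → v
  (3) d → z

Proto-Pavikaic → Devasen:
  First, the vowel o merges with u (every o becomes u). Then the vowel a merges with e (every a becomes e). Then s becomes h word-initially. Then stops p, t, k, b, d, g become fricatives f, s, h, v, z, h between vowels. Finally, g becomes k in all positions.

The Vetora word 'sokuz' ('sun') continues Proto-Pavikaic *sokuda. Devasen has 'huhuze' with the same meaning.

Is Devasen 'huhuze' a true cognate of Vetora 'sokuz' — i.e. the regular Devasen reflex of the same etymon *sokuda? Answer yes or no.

Derive the expected Devasen reflex of *sokuda:
Devasen: start from *sokuda.
  rule 1 (vowel merger): sokuda → sukuda
  rule 2 (vowel merger): sukuda → sukude
  rule 3 (debuccalisation): sukude → hukude
  rule 4 (intervocalic lenition): hukude → huhuze
  rule 5: no change — huhuze
  ⇒ Devasen huhuze
Devasen 'huhuze' matches the regular reflex exactly, so the pair is cognate.

yes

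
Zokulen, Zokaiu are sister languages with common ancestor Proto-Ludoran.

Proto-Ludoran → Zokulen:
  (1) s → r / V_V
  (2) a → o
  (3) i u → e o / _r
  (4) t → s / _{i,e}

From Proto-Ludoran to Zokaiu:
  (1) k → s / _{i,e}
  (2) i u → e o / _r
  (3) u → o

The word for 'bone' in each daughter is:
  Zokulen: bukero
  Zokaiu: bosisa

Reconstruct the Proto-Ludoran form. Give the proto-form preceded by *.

*bukisa

Position 6: Zokulen has o, Zokaiu has a. Zokaiu preserves a here (none of its changes turn any other segment into a), so the proto-segment is *a.
Position 5: Zokulen has r, Zokaiu has s. Taking the neighbouring segments as reconstructed: Zokulen r could go back to *s or *r; Zokaiu s can only go back to *s — the one source consistent with every daughter is *s.
Continuing position by position gives *bukisa; check it forward:
Zokulen: start from *bukisa.
  rule 1 (rhotacism): bukisa → bukira
  rule 2 (vowel merger): bukira → bukiro
  rule 3 (pre-rhotic lowering): bukiro → bukero
  rule 4: no change — bukero
  ⇒ Zokulen bukero
Zokaiu: *bukisa > busisa > bosisa  (by palatalisation, vowel merger)
No other proto-form is consistent with every reflex, so the reconstruction is *bukisa.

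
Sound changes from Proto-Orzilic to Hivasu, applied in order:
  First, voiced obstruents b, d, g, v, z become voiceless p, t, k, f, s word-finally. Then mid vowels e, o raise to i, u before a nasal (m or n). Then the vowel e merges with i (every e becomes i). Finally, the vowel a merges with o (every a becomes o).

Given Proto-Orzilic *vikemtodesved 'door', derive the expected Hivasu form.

vikimtodisvit

Hivasu: start from *vikemtodesved.
  rule 1 (final devoicing): vikemtodesved → vikemtodesvet
  rule 2 (pre-nasal raising): vikemtodesvet → vikimtodesvet
  rule 3 (vowel merger): vikimtodesvet → vikimtodisvit
  rule 4: no change — vikimtodisvit
  ⇒ Hivasu vikimtodisvit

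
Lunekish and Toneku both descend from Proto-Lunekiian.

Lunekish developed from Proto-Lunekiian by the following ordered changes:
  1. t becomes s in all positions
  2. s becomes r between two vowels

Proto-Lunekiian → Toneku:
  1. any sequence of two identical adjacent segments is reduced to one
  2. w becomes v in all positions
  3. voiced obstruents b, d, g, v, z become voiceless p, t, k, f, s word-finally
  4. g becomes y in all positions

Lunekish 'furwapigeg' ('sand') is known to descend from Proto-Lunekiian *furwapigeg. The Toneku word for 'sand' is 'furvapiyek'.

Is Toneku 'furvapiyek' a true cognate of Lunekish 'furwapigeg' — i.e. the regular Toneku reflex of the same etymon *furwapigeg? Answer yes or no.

yes

Derive the expected Toneku reflex of *furwapigeg:
Toneku: start from *furwapigeg.
  rule 1: no change — furwapigeg
  rule 2 (unconditioned shift): furwapigeg → furvapigeg
  rule 3 (final devoicing): furvapigeg → furvapigek
  rule 4 (unconditioned shift): furvapigek → furvapiyek
  ⇒ Toneku furvapiyek
Toneku 'furvapiyek' matches the regular reflex exactly, so the pair is cognate.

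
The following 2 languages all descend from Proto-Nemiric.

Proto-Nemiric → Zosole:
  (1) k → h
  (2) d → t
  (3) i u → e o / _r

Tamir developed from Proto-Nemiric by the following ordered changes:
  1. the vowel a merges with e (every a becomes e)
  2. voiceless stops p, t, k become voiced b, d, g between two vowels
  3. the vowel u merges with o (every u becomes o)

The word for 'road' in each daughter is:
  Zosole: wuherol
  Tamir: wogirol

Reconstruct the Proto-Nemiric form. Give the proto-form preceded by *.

*wukirol

Position 3: Zosole has h, Tamir has g. Taking the neighbouring segments as reconstructed: Zosole h could go back to *k or *h; Tamir g could go back to *k or *g — the one source consistent with every daughter is *k.
Position 4: Zosole has e, Tamir has i. Tamir preserves i here (none of its changes turn any other segment into i), so the proto-segment is *i.
Position 2: Zosole has u, Tamir has o. Zosole preserves u here (none of its changes turn any other segment into u), so the proto-segment is *u.
The remaining positions agree across the daughters. Check the candidate against every language:
Zosole: *wukirol
  wukirol → wuhirol   [unconditioned shift]
  wuhirol (rule 2 does not apply)
  wuhirol → wuherol   [pre-rhotic lowering]
  giving Zosole wuherol.
Tamir: *wukirol > wugirol > wogirol  (by intervocalic voicing, vowel merger)
No other proto-form is consistent with every reflex, so the reconstruction is *wukirol.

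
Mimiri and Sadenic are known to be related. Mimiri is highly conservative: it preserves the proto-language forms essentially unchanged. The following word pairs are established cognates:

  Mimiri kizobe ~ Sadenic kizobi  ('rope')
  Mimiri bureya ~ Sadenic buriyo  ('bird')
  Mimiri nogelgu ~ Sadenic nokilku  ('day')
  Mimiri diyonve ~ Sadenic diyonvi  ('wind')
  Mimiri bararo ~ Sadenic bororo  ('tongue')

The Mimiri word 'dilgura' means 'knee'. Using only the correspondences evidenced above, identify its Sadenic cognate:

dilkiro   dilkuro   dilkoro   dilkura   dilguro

dilkuro

nogelgu ~ nokilku — Mimiri g corresponds to Sadenic k after a consonant, before a back vowel.
bureya ~ buriyo — Mimiri a corresponds to Sadenic o word-finally.
Applying these to Mimiri 'dilgura':
  dilgura → dilkura   (g→k after a consonant, before a back vowel)
  dilkura → dilkuro   (a→o word-finally)
So the Sadenic cognate is 'dilkuro'.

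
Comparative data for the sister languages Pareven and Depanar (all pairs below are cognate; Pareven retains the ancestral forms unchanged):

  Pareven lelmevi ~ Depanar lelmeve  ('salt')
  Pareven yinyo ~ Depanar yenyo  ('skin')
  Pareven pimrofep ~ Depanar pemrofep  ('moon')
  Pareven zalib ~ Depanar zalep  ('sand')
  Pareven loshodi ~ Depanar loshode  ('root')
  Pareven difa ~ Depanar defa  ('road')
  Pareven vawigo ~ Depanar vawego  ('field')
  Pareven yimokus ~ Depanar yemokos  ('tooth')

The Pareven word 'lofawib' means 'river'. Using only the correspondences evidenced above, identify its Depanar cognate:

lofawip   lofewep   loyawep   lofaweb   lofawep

lofawep

zalib ~ zalep — Pareven i corresponds to Depanar e after a consonant, before a labial obstruent.
zalib ~ zalep — Pareven b corresponds to Depanar p word-finally.
Applying these to Pareven 'lofawib':
  lofawib → lofaweb   (i→e after a consonant, before a labial obstruent)
  lofaweb → lofawep   (b→p word-finally)
So the Depanar cognate is 'lofawep'.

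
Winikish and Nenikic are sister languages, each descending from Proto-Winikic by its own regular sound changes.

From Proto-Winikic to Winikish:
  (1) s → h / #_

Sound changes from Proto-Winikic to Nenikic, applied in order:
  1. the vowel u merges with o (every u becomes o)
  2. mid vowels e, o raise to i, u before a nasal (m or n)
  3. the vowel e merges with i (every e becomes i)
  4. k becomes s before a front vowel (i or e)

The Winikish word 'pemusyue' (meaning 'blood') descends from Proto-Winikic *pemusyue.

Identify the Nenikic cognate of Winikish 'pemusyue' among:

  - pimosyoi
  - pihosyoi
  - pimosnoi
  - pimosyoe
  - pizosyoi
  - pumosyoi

Nenikic: *pemusyue > pemosyoe > pimosyoe > pimosyoi  (by vowel merger, pre-nasal raising, vowel merger)
The other candidates each miss or misapply at least one Nenikic change.

pimosyoi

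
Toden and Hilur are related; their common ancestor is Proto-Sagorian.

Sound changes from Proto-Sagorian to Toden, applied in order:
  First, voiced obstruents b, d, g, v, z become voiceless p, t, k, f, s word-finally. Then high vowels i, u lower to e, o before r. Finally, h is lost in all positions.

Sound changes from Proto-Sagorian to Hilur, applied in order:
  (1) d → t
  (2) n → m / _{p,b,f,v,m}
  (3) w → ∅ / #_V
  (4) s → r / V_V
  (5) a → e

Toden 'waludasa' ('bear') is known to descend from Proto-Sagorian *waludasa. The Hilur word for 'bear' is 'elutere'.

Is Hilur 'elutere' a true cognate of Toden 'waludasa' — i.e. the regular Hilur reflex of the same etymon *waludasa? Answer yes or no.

yes

Derive the expected Hilur reflex of *waludasa:
Hilur: *waludasa > walutasa > alutasa > alutara > elutere  (by unconditioned shift, glide loss, rhotacism, vowel merger)
Hilur 'elutere' matches the regular reflex exactly, so the pair is cognate.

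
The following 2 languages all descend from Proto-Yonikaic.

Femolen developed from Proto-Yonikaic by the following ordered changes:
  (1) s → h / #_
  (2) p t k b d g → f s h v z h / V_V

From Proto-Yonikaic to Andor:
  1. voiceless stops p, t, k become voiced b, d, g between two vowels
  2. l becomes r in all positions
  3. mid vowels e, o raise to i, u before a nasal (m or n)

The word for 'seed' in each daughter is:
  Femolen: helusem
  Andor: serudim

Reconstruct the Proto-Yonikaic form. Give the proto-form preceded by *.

Position 5: Femolen has s, Andor has d. Taking the neighbouring segments as reconstructed: Femolen s could go back to *t or *s; Andor d could go back to *t or *d — the one source consistent with every daughter is *t.
Position 6: Femolen has e, Andor has i. Femolen preserves e here (none of its changes turn any other segment into e), so the proto-segment is *e.
Verify the candidate proto-form against each daughter:
Femolen: start from *selutem.
  rule 1 (debuccalisation): selutem → helutem
  rule 2 (intervocalic lenition): helutem → helusem
  ⇒ Femolen helusem
Andor: *selutem
  selutem → seludem   [intervocalic voicing]
  seludem → serudem   [unconditioned shift]
  serudem → serudim   [pre-nasal raising]
  giving Andor serudim.
No other proto-form is consistent with every reflex, so the reconstruction is *selutem.

*selutem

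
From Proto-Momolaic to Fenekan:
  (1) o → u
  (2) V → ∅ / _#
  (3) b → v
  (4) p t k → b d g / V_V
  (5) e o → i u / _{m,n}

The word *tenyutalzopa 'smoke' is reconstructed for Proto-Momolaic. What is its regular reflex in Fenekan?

Fenekan: *tenyutalzopa
  tenyutalzopa → tenyutalzupa   [vowel merger]
  tenyutalzupa → tenyutalzup   [apocope]
  tenyutalzup (rule 3 does not apply)
  tenyutalzup → tenyudalzup   [intervocalic voicing]
  tenyudalzup → tinyudalzup   [pre-nasal raising]
  giving Fenekan tinyudalzup.

tinyudalzup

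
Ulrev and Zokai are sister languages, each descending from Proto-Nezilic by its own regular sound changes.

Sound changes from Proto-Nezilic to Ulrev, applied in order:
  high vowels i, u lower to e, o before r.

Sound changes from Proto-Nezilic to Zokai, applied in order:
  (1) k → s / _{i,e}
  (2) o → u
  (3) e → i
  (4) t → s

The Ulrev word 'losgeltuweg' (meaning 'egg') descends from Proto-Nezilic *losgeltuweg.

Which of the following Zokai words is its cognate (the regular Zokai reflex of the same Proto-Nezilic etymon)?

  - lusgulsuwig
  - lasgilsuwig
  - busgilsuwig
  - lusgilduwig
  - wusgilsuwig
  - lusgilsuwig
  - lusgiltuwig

Zokai: *losgeltuweg
  losgeltuweg (rule 1 does not apply)
  losgeltuweg → lusgeltuweg   [vowel merger]
  lusgeltuweg → lusgiltuwig   [vowel merger]
  lusgiltuwig → lusgilsuwig   [unconditioned shift]
  giving Zokai lusgilsuwig.
Only 'lusgilsuwig' matches the regular Zokai development of *losgeltuweg.

lusgilsuwig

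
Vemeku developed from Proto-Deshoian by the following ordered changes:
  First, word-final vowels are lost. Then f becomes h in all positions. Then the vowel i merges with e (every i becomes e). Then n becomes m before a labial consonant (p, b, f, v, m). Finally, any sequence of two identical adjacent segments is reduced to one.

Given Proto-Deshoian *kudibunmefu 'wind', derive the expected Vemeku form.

Vemeku: *kudibunmefu > kudibunmef > kudibunmeh > kudebunmeh > kudebummeh > kudebumeh  (by apocope, unconditioned shift, vowel merger, nasal place assimilation, degemination)

kudebumeh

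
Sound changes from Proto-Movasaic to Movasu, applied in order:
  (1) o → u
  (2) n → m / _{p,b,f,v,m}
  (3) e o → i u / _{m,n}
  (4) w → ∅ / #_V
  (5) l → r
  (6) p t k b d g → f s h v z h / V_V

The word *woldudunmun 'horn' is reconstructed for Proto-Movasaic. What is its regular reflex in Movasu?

Movasu: *woldudunmun > wuldudunmun > wuldudummun > uldudummun > urdudummun > urduzummun  (by vowel merger, nasal place assimilation, glide loss, unconditioned shift, intervocalic lenition)

urduzummun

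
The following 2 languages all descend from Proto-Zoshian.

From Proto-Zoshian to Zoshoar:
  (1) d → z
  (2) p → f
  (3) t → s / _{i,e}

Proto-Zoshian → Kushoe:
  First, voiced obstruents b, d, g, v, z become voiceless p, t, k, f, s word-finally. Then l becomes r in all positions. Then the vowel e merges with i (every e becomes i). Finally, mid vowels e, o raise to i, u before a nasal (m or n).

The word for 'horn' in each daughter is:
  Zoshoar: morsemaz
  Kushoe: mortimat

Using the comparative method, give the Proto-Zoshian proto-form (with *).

Position 5: Zoshoar has e, Kushoe has i. Zoshoar preserves e here (none of its changes turn any other segment into e), so the proto-segment is *e.
Position 4: Zoshoar has s, Kushoe has t. Taking the neighbouring segments as reconstructed: Zoshoar s could go back to *t or *s; Kushoe t can only go back to *t — the one source consistent with every daughter is *t.
Position 8: Zoshoar has z, Kushoe has t. Taking the neighbouring segments as reconstructed: Zoshoar z could go back to *d or *z; Kushoe t could go back to *t or *d — the one source consistent with every daughter is *d.
Continuing position by position gives *mortemad; check it forward:
Zoshoar: *mortemad
  mortemad → mortemaz   [unconditioned shift]
  mortemaz (rule 2 does not apply)
  mortemaz → morsemaz   [palatalisation]
  giving Zoshoar morsemaz.
Kushoe: start from *mortemad.
  rule 1 (final devoicing): mortemad → mortemat
  rule 2: no change — mortemat
  rule 3 (vowel merger): mortemat → mortimat
  rule 4: no change — mortimat
  ⇒ Kushoe mortimat
*mortemad is the unique common source.

*mortemad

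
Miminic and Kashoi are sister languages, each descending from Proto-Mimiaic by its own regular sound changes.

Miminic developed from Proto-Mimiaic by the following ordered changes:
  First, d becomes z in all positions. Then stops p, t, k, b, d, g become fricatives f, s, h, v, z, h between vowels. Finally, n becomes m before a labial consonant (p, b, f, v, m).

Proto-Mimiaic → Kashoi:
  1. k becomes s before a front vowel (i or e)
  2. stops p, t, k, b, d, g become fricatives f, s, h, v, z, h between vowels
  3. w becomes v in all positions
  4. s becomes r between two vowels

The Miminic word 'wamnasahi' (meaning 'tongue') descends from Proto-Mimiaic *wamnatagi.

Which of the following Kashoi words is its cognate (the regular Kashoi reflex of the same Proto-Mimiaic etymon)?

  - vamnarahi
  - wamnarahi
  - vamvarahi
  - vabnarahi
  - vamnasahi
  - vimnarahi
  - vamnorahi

vamnarahi

Kashoi: start from *wamnatagi.
  rule 1: no change — wamnatagi
  rule 2 (intervocalic lenition): wamnatagi → wamnasahi
  rule 3 (unconditioned shift): wamnasahi → vamnasahi
  rule 4 (rhotacism): vamnasahi → vamnarahi
  ⇒ Kashoi vamnarahi
Only 'vamnarahi' matches the regular Kashoi development of *wamnatagi.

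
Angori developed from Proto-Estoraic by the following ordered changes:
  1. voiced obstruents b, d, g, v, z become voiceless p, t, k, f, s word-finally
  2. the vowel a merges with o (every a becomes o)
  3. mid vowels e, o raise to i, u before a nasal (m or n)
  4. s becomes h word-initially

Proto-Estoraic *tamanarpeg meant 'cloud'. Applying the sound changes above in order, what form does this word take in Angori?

Angori: *tamanarpeg
  tamanarpeg → tamanarpek   [final devoicing]
  tamanarpek → tomonorpek   [vowel merger]
  tomonorpek → tumunorpek   [pre-nasal raising]
  tumunorpek (rule 4 does not apply)
  giving Angori tumunorpek.

tumunorpek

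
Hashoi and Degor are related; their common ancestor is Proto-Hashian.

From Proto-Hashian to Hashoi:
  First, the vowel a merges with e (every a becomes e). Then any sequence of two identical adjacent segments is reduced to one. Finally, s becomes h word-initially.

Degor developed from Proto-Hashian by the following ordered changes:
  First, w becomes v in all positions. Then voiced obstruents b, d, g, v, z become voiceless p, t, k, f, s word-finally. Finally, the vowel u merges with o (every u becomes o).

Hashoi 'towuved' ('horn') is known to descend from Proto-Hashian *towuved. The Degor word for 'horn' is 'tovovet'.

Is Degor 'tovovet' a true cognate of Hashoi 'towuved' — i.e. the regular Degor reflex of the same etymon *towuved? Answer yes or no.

Derive the expected Degor reflex of *towuved:
Degor: *towuved > tovuved > tovuvet > tovovet  (by unconditioned shift, final devoicing, vowel merger)
Degor 'tovovet' matches the regular reflex exactly, so the pair is cognate.

yes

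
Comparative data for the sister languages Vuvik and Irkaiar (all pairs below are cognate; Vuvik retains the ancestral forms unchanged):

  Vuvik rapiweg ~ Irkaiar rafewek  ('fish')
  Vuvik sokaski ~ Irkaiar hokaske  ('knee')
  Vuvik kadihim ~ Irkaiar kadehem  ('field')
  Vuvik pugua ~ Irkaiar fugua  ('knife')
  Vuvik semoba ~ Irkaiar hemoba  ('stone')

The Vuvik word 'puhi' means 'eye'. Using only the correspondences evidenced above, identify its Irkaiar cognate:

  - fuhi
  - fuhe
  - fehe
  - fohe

fuhe

pugua ~ fugua — Vuvik p corresponds to Irkaiar f word-initially before a back vowel.
sokaski ~ hokaske — Vuvik i corresponds to Irkaiar e word-finally.
Applying these to Vuvik 'puhi':
  puhi → fuhi   (p→f word-initially before a back vowel)
  fuhi → fuhe   (i→e word-finally)
So the Irkaiar cognate is 'fuhe'.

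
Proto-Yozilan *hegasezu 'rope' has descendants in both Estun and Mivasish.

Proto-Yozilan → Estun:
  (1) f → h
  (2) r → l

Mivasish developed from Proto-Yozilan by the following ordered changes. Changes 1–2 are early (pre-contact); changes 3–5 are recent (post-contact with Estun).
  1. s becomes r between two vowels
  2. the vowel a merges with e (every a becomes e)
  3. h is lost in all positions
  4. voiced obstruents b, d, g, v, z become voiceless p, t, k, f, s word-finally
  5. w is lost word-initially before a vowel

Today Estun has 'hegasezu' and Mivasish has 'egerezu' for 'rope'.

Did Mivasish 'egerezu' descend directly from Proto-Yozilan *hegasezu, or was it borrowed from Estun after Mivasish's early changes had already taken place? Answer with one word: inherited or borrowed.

inherited

If inherited, *hegasezu would pass through all of Mivasish's changes:
Mivasish: *hegasezu > hegarezu > hegerezu > egerezu  (by rhotacism, vowel merger, h-loss)
If borrowed from Estun 'hegasezu' after the early changes, it would undergo only the recent ones:
  rule 3 (h-loss): hegasezu → egasezu
  rule 4 (final devoicing): no change (egasezu)
  rule 5 (glide loss): no change (egasezu)
  ⇒ as a loan: egasezu
Mivasish 'egerezu' matches the inherited outcome exactly, so it is an inherited cognate, not a loan.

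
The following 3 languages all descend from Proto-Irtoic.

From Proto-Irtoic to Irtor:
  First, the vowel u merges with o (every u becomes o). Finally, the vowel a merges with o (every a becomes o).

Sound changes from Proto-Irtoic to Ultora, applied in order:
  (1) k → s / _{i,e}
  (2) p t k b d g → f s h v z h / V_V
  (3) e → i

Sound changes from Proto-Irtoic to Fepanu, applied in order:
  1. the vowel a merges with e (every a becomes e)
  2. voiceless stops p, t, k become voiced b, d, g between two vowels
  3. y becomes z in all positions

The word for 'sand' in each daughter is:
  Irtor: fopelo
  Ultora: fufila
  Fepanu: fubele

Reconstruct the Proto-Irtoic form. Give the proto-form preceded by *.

*fupela

Position 4: Irtor has e, Ultora has i, Fepanu has e. Irtor preserves e here (none of its changes turn any other segment into e), so the proto-segment is *e.
Position 3: Irtor has p, Ultora has f, Fepanu has b. Irtor preserves p here (none of its changes turn any other segment into p), so the proto-segment is *p.
Verify the candidate proto-form against each daughter:
Irtor: *fupela
  fupela → fopela   [vowel merger]
  fopela → fopelo   [vowel merger]
  giving Irtor fopelo.
Ultora: *fupela > fufela > fufila  (by intervocalic lenition, vowel merger)
Fepanu: start from *fupela.
  rule 1 (vowel merger): fupela → fupele
  rule 2 (intervocalic voicing): fupele → fubele
  rule 3: no change — fubele
  ⇒ Fepanu fubele
*fupela is the unique common source.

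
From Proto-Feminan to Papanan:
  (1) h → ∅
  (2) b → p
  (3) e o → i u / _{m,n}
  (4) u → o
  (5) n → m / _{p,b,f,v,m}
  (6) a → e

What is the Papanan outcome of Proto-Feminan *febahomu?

fepeomo

Papanan: start from *febahomu.
  rule 1 (h-loss): febahomu → febaomu
  rule 2 (unconditioned shift): febaomu → fepaomu
  rule 3 (pre-nasal raising): fepaomu → fepaumu
  rule 4 (vowel merger): fepaumu → fepaomo
  rule 5: no change — fepaomo
  rule 6 (vowel merger): fepaomo → fepeomo
  ⇒ Papanan fepeomo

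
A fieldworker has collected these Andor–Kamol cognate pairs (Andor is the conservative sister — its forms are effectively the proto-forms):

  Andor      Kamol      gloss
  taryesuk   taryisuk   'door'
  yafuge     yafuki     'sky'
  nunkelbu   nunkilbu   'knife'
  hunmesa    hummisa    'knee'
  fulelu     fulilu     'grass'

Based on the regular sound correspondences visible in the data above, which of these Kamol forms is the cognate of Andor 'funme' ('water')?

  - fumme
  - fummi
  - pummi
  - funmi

fummi

hunmesa ~ hummisa — Andor n corresponds to Kamol m after a vowel, before a nasal.
yafuge ~ yafuki — Andor e corresponds to Kamol i word-finally.
Applying these to Andor 'funme':
  funme → fumme   (n→m after a vowel, before a nasal)
  fumme → fummi   (e→i word-finally)
So the Kamol cognate is 'fummi'.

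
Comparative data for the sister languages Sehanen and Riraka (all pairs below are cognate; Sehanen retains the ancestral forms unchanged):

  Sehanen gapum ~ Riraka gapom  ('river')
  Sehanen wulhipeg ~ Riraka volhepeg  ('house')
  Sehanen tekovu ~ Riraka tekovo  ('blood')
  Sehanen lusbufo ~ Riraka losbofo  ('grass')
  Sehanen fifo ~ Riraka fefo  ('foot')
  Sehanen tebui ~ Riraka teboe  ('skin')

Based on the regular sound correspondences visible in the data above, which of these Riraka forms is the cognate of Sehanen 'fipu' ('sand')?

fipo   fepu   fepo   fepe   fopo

wulhipeg ~ volhepeg — Sehanen i corresponds to Riraka e after a consonant, before a labial obstruent.
tekovu ~ tekovo — Sehanen u corresponds to Riraka o word-finally.
Applying these to Sehanen 'fipu':
  fipu → fepu   (i→e after a consonant, before a labial obstruent)
  fepu → fepo   (u→o word-finally)
So the Riraka cognate is 'fepo'.

fepo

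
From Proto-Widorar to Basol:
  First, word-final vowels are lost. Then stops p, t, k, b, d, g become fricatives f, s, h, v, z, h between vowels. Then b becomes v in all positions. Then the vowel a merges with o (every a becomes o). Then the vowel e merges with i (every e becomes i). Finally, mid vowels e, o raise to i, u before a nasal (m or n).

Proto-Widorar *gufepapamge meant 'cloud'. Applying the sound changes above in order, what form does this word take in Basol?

gufifofumg

Basol: *gufepapamge
  gufepapamge → gufepapamg   [apocope]
  gufepapamg → gufefafamg   [intervocalic lenition]
  gufefafamg (rule 3 does not apply)
  gufefafamg → gufefofomg   [vowel merger]
  gufefofomg → gufifofomg   [vowel merger]
  gufifofomg → gufifofumg   [pre-nasal raising]
  giving Basol gufifofumg.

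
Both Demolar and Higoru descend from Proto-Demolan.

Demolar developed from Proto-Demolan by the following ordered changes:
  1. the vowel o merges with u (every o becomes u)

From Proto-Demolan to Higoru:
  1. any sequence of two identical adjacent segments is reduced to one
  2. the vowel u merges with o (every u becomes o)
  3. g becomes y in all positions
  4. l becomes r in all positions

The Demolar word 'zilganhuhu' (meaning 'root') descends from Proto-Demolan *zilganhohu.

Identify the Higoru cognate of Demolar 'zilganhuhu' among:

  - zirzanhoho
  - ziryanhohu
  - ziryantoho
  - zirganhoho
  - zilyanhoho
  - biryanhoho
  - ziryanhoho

ziryanhoho

Higoru: *zilganhohu > zilganhoho > zilyanhoho > ziryanhoho  (by vowel merger, unconditioned shift, unconditioned shift)
Only 'ziryanhoho' matches the regular Higoru development of *zilganhohu.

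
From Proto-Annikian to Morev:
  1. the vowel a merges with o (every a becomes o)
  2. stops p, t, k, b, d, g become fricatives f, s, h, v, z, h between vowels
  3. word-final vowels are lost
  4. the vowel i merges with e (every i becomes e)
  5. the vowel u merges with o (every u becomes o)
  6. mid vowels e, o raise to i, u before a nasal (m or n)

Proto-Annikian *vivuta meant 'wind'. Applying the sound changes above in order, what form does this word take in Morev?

vevos

Morev: *vivuta > vivuto > vivuso > vivus > vevus > vevos  (by vowel merger, intervocalic lenition, apocope, vowel merger, vowel merger)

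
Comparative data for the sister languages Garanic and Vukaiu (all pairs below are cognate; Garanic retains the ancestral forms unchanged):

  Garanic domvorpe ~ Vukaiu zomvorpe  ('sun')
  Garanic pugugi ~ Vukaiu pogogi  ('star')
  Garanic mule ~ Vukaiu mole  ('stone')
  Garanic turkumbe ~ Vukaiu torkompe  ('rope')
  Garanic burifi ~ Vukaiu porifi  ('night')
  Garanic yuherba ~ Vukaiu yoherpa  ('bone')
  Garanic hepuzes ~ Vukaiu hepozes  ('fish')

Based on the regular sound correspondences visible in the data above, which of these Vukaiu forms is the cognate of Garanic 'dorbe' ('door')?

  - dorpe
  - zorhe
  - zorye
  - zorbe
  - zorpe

domvorpe ~ zomvorpe — Garanic d corresponds to Vukaiu z word-initially before a back vowel.
turkumbe ~ torkompe — Garanic b corresponds to Vukaiu p after a consonant, before a front vowel.
Applying these to Garanic 'dorbe':
  dorbe → zorbe   (d→z word-initially before a back vowel)
  zorbe → zorpe   (b→p after a consonant, before a front vowel)
So the Vukaiu cognate is 'zorpe'.

zorpe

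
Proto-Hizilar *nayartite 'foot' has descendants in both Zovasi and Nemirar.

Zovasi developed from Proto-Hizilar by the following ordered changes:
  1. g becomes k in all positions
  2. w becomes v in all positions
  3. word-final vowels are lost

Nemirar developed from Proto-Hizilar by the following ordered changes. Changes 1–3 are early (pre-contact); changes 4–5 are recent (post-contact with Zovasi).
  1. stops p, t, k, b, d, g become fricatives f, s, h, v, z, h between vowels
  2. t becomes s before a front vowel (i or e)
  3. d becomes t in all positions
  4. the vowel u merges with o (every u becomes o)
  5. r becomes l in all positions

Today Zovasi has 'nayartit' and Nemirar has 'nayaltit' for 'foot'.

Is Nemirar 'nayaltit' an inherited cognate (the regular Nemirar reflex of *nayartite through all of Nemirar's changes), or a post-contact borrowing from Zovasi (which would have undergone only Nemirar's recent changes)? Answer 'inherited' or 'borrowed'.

borrowed

If inherited, *nayartite would pass through all of Nemirar's changes:
Nemirar: *nayartite
  nayartite → nayartise   [intervocalic lenition]
  nayartise → nayarsise   [palatalisation]
  nayarsise (rule 3 does not apply)
  nayarsise (rule 4 does not apply)
  nayarsise → nayalsise   [unconditioned shift]
  giving Nemirar nayalsise.
If borrowed from Zovasi 'nayartit' after the early changes, it would undergo only the recent ones:
  rule 4 (vowel merger): no change (nayartit)
  rule 5 (unconditioned shift): nayartit → nayaltit
  ⇒ as a loan: nayaltit
Nemirar 'nayaltit' matches the loan outcome 'nayaltit', not the inherited 'nayalsise' — it skipped the early Nemirar changes, so it was borrowed from Zovasi.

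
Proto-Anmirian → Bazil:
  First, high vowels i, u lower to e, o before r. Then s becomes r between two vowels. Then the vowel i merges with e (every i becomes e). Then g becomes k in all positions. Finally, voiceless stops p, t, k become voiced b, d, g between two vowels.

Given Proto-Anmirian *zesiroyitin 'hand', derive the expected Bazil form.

zereroyeden

Bazil: start from *zesiroyitin.
  rule 1 (pre-rhotic lowering): zesiroyitin → zeseroyitin
  rule 2 (rhotacism): zeseroyitin → zereroyitin
  rule 3 (vowel merger): zereroyitin → zereroyeten
  rule 4: no change — zereroyeten
  rule 5 (intervocalic voicing): zereroyeten → zereroyeden
  ⇒ Bazil zereroyeden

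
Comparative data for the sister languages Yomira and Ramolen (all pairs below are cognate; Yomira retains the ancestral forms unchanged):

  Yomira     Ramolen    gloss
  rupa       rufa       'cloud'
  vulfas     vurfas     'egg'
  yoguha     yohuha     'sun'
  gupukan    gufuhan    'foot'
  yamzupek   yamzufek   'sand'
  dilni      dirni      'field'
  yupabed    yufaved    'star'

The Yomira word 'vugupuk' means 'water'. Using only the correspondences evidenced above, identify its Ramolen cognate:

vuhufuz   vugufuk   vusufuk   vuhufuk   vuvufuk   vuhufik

yoguha ~ yohuha — Yomira g corresponds to Ramolen h between vowels (before a back vowel).
gupukan ~ gufuhan — Yomira p corresponds to Ramolen f between vowels (before a back vowel).
Applying these to Yomira 'vugupuk':
  vugupuk → vuhupuk   (g→h between vowels (before a back vowel))
  vuhupuk → vuhufuk   (p→f between vowels (before a back vowel))
So the Ramolen cognate is 'vuhufuk'.

vuhufuk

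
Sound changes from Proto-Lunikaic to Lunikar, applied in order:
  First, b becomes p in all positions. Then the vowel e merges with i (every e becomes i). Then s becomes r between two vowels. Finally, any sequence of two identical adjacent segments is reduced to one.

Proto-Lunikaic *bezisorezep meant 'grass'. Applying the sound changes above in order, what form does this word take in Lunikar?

pizirorizip

Lunikar: start from *bezisorezep.
  rule 1 (unconditioned shift): bezisorezep → pezisorezep
  rule 2 (vowel merger): pezisorezep → pizisorizip
  rule 3 (rhotacism): pizisorizip → pizirorizip
  rule 4: no change — pizirorizip
  ⇒ Lunikar pizirorizip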